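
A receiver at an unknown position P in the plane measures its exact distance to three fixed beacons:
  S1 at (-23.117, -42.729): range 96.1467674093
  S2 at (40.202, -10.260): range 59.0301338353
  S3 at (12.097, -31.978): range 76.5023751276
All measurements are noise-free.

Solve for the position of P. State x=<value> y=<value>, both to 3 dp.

eq1: (x + 23.117)² + (y + 42.729)² = 96.1467674093²
eq2: (x − 40.202)² + (y + 10.260)² = 59.0301338353²
eq3: (x − 12.097)² + (y + 31.978)² = 76.5023751276²
eq2−eq1, eq2−eq3 (x²,y² cancel):
  -126.638·x − 64.938·y = -5120.949457
  -56.210·x − 43.436·y = -2920.595211
det = -126.638·-43.436 − -64.938·-56.210 = 1850.483188
x = (-5120.949457·-43.436 − -64.938·-2920.595211) / 1850.483188 = 17.712103
y = (-126.638·-2920.595211 − -5120.949457·-56.210) / 1850.483188 = 44.318029

x=17.712 y=44.318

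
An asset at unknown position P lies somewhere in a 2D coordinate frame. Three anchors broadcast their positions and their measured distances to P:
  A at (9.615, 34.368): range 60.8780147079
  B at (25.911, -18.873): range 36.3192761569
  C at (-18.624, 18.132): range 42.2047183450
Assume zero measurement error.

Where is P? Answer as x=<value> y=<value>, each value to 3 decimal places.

x=-10.148 y=-23.213

eq1: (x − 9.615)² + (y − 34.368)² = 60.8780147079²
eq2: (x − 25.911)² + (y + 18.873)² = 36.3192761569²
eq3: (x + 18.624)² + (y − 18.132)² = 42.2047183450²
eq1−eq3, eq1−eq2 (x²,y² cancel):
  -56.478·x − 32.472·y = 1326.909575
  32.592·x − 106.482·y = 2141.005255
det = -56.478·-106.482 − -32.472·32.592 = 7072.217820
x = (1326.909575·-106.482 − -32.472·2141.005255) / 7072.217820 = -10.148056
y = (-56.478·2141.005255 − 1326.909575·32.592) / 7072.217820 = -23.212850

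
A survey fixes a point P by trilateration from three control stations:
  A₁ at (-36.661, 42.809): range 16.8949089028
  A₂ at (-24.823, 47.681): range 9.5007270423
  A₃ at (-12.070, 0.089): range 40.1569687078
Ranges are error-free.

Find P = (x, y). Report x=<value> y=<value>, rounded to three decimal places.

eq1: (x + 36.661)² + (y − 42.809)² = 16.8949089028²
eq2: (x + 24.823)² + (y − 47.681)² = 9.5007270423²
eq3: (x + 12.070)² + (y − 0.089)² = 40.1569687078²
eq1−eq2, eq1−eq3 (x²,y² cancel):
  23.676·x + 9.744·y = -91.806179
  49.182·x − 85.440·y = -4358.090770
det = 23.676·-85.440 − 9.744·49.182 = -2502.106848
x = (-91.806179·-85.440 − 9.744·-4358.090770) / -2502.106848 = -20.106718
y = (23.676·-4358.090770 − -91.806179·49.182) / -2502.106848 = 39.433546

x=-20.107 y=39.434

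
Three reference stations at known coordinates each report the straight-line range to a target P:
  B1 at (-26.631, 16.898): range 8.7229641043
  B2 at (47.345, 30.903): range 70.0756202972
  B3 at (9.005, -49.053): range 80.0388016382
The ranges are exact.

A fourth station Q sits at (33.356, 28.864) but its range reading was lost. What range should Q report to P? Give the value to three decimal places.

55.965

eq1: (x + 26.631)² + (y − 16.898)² = 8.7229641043²
eq2: (x − 47.345)² + (y − 30.903)² = 70.0756202972²
eq3: (x − 9.005)² + (y + 49.053)² = 80.0388016382²
eq3−eq1, eq3−eq2 (x²,y² cancel):
  -71.272·x + 131.902·y = 4837.585396
  76.680·x + 159.912·y = 2204.874808
det = -71.272·159.912 − 131.902·76.680 = -21511.493424
x = (4837.585396·159.912 − 131.902·2204.874808) / -21511.493424 = -22.441982
y = (-71.272·2204.874808 − 4837.585396·76.680) / -21511.493424 = 24.549290
|P − Q| = √((-22.441982 − 33.356)² + (24.549290 − 28.864)²) = 55.964556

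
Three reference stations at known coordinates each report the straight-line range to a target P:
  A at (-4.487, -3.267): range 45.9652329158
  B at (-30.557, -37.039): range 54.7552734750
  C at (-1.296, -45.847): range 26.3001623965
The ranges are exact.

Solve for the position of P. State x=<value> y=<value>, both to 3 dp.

x=24.155 y=-39.218

eq1: (x + 4.487)² + (y + 3.267)² = 45.9652329158²
eq2: (x + 30.557)² + (y + 37.039)² = 54.7552734750²
eq3: (x + 1.296)² + (y + 45.847)² = 26.3001623965²
eq1−eq2, eq1−eq3 (x²,y² cancel):
  -52.140·x − 67.544·y = 1389.473976
  6.382·x − 85.160·y = 3493.924662
det = -52.140·-85.160 − -67.544·6.382 = 4871.308208
x = (1389.473976·-85.160 − -67.544·3493.924662) / 4871.308208 = 24.154917
y = (-52.140·3493.924662 − 1389.473976·6.382) / 4871.308208 = -39.217567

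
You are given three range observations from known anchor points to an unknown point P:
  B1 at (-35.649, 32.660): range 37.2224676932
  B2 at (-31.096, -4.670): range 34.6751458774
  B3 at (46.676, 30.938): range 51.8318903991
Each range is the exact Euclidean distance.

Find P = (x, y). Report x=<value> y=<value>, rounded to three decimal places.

eq1: (x + 35.649)² + (y − 32.660)² = 37.2224676932²
eq2: (x + 31.096)² + (y + 4.670)² = 34.6751458774²
eq3: (x − 46.676)² + (y − 30.938)² = 51.8318903991²
eq1−eq2, eq1−eq3 (x²,y² cancel):
  9.106·x − 74.660·y = -1165.610325
  164.650·x − 3.444·y = -502.750742
det = 9.106·-3.444 − -74.660·164.650 = 12261.407936
x = (-1165.610325·-3.444 − -74.660·-502.750742) / 12261.407936 = -2.733863
y = (9.106·-502.750742 − -1165.610325·164.650) / 12261.407936 = 15.278808

x=-2.734 y=15.279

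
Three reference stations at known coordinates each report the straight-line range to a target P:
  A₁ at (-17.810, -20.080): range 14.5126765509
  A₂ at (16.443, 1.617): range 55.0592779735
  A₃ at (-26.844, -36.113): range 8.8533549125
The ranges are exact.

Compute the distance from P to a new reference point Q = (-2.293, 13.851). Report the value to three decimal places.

50.110

eq1: (x + 17.810)² + (y + 20.080)² = 14.5126765509²
eq2: (x − 16.443)² + (y − 1.617)² = 55.0592779735²
eq3: (x + 26.844)² + (y + 36.113)² = 8.8533549125²
eq2−eq1, eq2−eq3 (x²,y² cancel):
  -68.506·x − 43.394·y = 3268.321872
  -86.574·x − 75.460·y = 4704.904365
det = -68.506·-75.460 − -43.394·-86.574 = 1412.670604
x = (3268.321872·-75.460 − -43.394·4704.904365) / 1412.670604 = -30.058634
y = (-68.506·4704.904365 − 3268.321872·-86.574) / 1412.670604 = -27.863877
|P − Q| = √((-30.058634 − -2.293)² + (-27.863877 − 13.851)²) = 50.110492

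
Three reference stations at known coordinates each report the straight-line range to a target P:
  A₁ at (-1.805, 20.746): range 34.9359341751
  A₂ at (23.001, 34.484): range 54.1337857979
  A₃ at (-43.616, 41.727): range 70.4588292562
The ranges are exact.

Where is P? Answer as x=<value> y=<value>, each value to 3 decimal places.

eq1: (x + 1.805)² + (y − 20.746)² = 34.9359341751²
eq2: (x − 23.001)² + (y − 34.484)² = 54.1337857979²
eq3: (x + 43.616)² + (y − 41.727)² = 70.4588292562²
eq1−eq2, eq1−eq3 (x²,y² cancel):
  49.612·x + 27.476·y = -425.409552
  -83.622·x + 41.962·y = -534.083679
det = 49.612·41.962 − 27.476·-83.622 = 4379.416816
x = (-425.409552·41.962 − 27.476·-534.083679) / 4379.416816 = -0.725337
y = (49.612·-534.083679 − -425.409552·-83.622) / 4379.416816 = -14.173247

x=-0.725 y=-14.173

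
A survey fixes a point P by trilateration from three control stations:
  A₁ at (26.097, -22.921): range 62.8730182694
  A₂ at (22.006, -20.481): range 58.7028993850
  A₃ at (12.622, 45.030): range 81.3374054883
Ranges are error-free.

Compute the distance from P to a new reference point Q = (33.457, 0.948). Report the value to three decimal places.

eq1: (x − 26.097)² + (y + 22.921)² = 62.8730182694²
eq2: (x − 22.006)² + (y + 20.481)² = 58.7028993850²
eq3: (x − 12.622)² + (y − 45.030)² = 81.3374054883²
eq3−eq2, eq3−eq1 (x²,y² cancel):
  18.768·x − 131.022·y = 1886.462748
  26.950·x − 135.902·y = 1682.166971
det = 18.768·-135.902 − -131.022·26.950 = 980.434164
x = (1886.462748·-135.902 − -131.022·1682.166971) / 980.434164 = -36.691071
y = (18.768·1682.166971 − 1886.462748·26.950) / 980.434164 = -19.653804
|P − Q| = √((-36.691071 − 33.457)² + (-19.653804 − 0.948)²) = 73.110780

73.111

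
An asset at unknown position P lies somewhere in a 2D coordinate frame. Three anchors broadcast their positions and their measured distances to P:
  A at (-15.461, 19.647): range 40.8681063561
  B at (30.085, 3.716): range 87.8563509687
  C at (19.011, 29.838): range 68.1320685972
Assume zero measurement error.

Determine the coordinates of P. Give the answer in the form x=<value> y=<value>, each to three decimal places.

x=-47.371 y=45.180

eq1: (x + 15.461)² + (y − 19.647)² = 40.8681063561²
eq2: (x − 30.085)² + (y − 3.716)² = 87.8563509687²
eq3: (x − 19.011)² + (y − 29.838)² = 68.1320685972²
eq2−eq3, eq2−eq1 (x²,y² cancel):
  -22.148·x + 52.244·y = 3409.568118
  -91.092·x + 31.862·y = 5754.667537
det = -22.148·31.862 − 52.244·-91.092 = 4053.330872
x = (3409.568118·31.862 − 52.244·5754.667537) / 4053.330872 = -47.371211
y = (-22.148·5754.667537 − 3409.568118·-91.092) / 4053.330872 = 45.180127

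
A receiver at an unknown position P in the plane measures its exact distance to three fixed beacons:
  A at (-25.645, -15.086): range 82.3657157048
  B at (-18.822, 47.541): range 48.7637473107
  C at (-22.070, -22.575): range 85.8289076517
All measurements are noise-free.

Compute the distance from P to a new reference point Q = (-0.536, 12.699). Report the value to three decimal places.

44.917

eq1: (x + 25.645)² + (y + 15.086)² = 82.3657157048²
eq2: (x + 18.822)² + (y − 47.541)² = 48.7637473107²
eq3: (x + 22.070)² + (y + 22.575)² = 85.8289076517²
eq1−eq2, eq1−eq3 (x²,y² cancel):
  13.646·x + 125.254·y = 6135.369016
  7.150·x − 14.978·y = -471.028161
det = 13.646·-14.978 − 125.254·7.150 = -1099.955888
x = (6135.369016·-14.978 − 125.254·-471.028161) / -1099.955888 = 29.907923
y = (13.646·-471.028161 − 6135.369016·7.150) / -1099.955888 = 45.725051
|P − Q| = √((29.907923 − -0.536)² + (45.725051 − 12.699)²) = 44.917173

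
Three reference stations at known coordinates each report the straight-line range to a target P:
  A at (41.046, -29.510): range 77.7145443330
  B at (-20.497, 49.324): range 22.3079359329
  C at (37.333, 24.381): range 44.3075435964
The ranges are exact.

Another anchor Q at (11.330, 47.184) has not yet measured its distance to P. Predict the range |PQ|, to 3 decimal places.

23.182

eq1: (x − 41.046)² + (y + 29.510)² = 77.7145443330²
eq2: (x + 20.497)² + (y − 49.324)² = 22.3079359329²
eq3: (x − 37.333)² + (y − 24.381)² = 44.3075435964²
eq1−eq2, eq1−eq3 (x²,y² cancel):
  -123.086·x + 157.668·y = 5839.276164
  -7.426·x + 107.782·y = 3508.963815
det = -123.086·107.782 − 157.668·-7.426 = -12095.612684
x = (5839.276164·107.782 − 157.668·3508.963815) / -12095.612684 = -6.292989
y = (-123.086·3508.963815 − 5839.276164·-7.426) / -12095.612684 = 32.122544
|P − Q| = √((-6.292989 − 11.330)² + (32.122544 − 47.184)²) = 23.182260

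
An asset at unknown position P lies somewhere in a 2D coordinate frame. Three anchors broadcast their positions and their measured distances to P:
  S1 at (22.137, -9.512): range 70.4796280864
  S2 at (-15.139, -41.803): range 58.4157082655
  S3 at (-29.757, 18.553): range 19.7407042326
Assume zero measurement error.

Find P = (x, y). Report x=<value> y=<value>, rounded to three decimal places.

eq1: (x − 22.137)² + (y + 9.512)² = 70.4796280864²
eq2: (x + 15.139)² + (y + 41.803)² = 58.4157082655²
eq3: (x + 29.757)² + (y − 18.553)² = 19.7407042326²
eq3−eq2, eq3−eq1 (x²,y² cancel):
  29.236·x − 120.712·y = -2275.712297
  103.788·x − 56.130·y = -5226.850517
det = 29.236·-56.130 − -120.712·103.788 = 10887.440376
x = (-2275.712297·-56.130 − -120.712·-5226.850517) / 10887.440376 = -46.219114
y = (29.236·-5226.850517 − -2275.712297·103.788) / 10887.440376 = 7.658313

x=-46.219 y=7.658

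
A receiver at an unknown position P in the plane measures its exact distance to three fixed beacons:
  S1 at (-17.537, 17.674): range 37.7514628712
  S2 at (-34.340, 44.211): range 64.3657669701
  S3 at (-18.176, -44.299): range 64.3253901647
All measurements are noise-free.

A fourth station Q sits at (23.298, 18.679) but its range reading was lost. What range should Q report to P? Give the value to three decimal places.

11.331

eq1: (x + 17.537)² + (y − 17.674)² = 37.7514628712²
eq2: (x + 34.340)² + (y − 44.211)² = 64.3657669701²
eq3: (x + 18.176)² + (y + 44.299)² = 64.3253901647²
eq3−eq2, eq3−eq1 (x²,y² cancel):
  -32.328·x + 177.020·y = 835.883606
  1.278·x + 123.946·y = 1039.731139
det = -32.328·123.946 − 177.020·1.278 = -4233.157848
x = (835.883606·123.946 − 177.020·1039.731139) / -4233.157848 = 19.004436
y = (-32.328·1039.731139 − 835.883606·1.278) / -4233.157848 = 8.192628
|P − Q| = √((19.004436 − 23.298)² + (8.192628 − 18.679)²) = 11.331315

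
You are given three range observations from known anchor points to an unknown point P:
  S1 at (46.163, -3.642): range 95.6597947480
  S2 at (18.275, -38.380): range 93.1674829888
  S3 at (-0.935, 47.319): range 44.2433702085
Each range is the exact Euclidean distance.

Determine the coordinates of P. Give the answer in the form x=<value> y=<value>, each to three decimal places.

eq1: (x − 46.163)² + (y + 3.642)² = 95.6597947480²
eq2: (x − 18.275)² + (y + 38.380)² = 93.1674829888²
eq3: (x + 0.935)² + (y − 47.319)² = 44.2433702085²
eq1−eq3, eq1−eq2 (x²,y² cancel):
  -94.196·x + 101.922·y = 7288.995777
  -55.776·x − 69.476·y = 133.329737
det = -94.196·-69.476 − 101.922·-55.776 = 12229.162768
x = (7288.995777·-69.476 − 101.922·133.329737) / 12229.162768 = -42.521268
y = (-94.196·133.329737 − 7288.995777·-55.776) / 12229.162768 = 32.217406

x=-42.521 y=32.217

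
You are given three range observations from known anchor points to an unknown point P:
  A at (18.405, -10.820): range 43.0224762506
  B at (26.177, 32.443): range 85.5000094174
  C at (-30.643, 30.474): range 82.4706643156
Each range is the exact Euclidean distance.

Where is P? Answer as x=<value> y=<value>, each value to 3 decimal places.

eq1: (x − 18.405)² + (y + 10.820)² = 43.0224762506²
eq2: (x − 26.177)² + (y − 32.443)² = 85.5000094174²
eq3: (x + 30.643)² + (y − 30.474)² = 82.4706643156²
eq3−eq1, eq3−eq2 (x²,y² cancel):
  98.096·x − 82.588·y = 3538.635310
  113.640·x + 3.938·y = -638.715685
det = 98.096·3.938 − -82.588·113.640 = 9771.602368
x = (3538.635310·3.938 − -82.588·-638.715685) / 9771.602368 = -3.972235
y = (98.096·-638.715685 − 3538.635310·113.640) / 9771.602368 = -47.564970

x=-3.972 y=-47.565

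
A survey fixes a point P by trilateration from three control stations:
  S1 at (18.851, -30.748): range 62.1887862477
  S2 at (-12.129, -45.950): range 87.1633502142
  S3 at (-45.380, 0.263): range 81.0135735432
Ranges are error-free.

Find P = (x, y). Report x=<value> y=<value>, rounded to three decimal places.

eq1: (x − 18.851)² + (y + 30.748)² = 62.1887862477²
eq2: (x + 12.129)² + (y + 45.950)² = 87.1633502142²
eq3: (x + 45.380)² + (y − 0.263)² = 81.0135735432²
eq2−eq1, eq2−eq3 (x²,y² cancel):
  61.960·x + 30.404·y = 2772.289050
  -66.502·x + 92.426·y = 835.148950
det = 61.960·92.426 − 30.404·-66.502 = 7748.641768
x = (2772.289050·92.426 − 30.404·835.148950) / 7748.641768 = 29.790991
y = (61.960·835.148950 − 2772.289050·-66.502) / 7748.641768 = 30.470965

x=29.791 y=30.471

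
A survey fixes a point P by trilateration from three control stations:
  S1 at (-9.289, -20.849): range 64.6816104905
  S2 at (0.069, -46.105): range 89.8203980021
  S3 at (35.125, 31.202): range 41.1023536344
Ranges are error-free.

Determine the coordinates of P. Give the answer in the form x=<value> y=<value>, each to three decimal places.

eq1: (x + 9.289)² + (y + 20.849)² = 64.6816104905²
eq2: (x − 0.069)² + (y + 46.105)² = 89.8203980021²
eq3: (x − 35.125)² + (y − 31.202)² = 41.1023536344²
eq3−eq1, eq3−eq2 (x²,y² cancel):
  -88.828·x − 104.102·y = -4180.671368
  -70.112·x − 154.614·y = -6459.955066
det = -88.828·-154.614 − -104.102·-70.112 = 6435.252968
x = (-4180.671368·-154.614 − -104.102·-6459.955066) / 6435.252968 = -4.056394
y = (-88.828·-6459.955066 − -4180.671368·-70.112) / 6435.252968 = 43.620610

x=-4.056 y=43.621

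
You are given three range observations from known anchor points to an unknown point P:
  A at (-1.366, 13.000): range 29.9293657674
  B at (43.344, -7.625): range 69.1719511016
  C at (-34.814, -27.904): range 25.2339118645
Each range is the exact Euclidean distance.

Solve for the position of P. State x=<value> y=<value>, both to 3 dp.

eq1: (x + 1.366)² + (y − 13.000)² = 29.9293657674²
eq2: (x − 43.344)² + (y + 7.625)² = 69.1719511016²
eq3: (x + 34.814)² + (y + 27.904)² = 25.2339118645²
eq3−eq2, eq3−eq1 (x²,y² cancel):
  156.316·x + 40.558·y = -4201.813362
  66.896·x + 81.808·y = -2078.798483
det = 156.316·81.808 − 40.558·66.896 = 10074.731360
x = (-4201.813362·81.808 − 40.558·-2078.798483) / 10074.731360 = -25.750566
y = (156.316·-2078.798483 − -4201.813362·66.896) / 10074.731360 = -4.353958

x=-25.751 y=-4.354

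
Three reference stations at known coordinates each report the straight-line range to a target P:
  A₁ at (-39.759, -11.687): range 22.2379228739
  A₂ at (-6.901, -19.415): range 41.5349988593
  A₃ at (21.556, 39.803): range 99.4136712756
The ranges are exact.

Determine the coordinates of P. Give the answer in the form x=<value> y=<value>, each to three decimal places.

eq1: (x + 39.759)² + (y + 11.687)² = 22.2379228739²
eq2: (x + 6.901)² + (y + 19.415)² = 41.5349988593²
eq3: (x − 21.556)² + (y − 39.803)² = 99.4136712756²
eq3−eq1, eq3−eq2 (x²,y² cancel):
  -122.630·x − 102.980·y = 9056.976928
  -56.914·x − 118.436·y = 6533.547987
det = -122.630·-118.436 − -102.980·-56.914 = 8662.802960
x = (9056.976928·-118.436 − -102.980·6533.547987) / 8662.802960 = -46.156810
y = (-122.630·6533.547987 − 9056.976928·-56.914) / 8662.802960 = -32.984729

x=-46.157 y=-32.985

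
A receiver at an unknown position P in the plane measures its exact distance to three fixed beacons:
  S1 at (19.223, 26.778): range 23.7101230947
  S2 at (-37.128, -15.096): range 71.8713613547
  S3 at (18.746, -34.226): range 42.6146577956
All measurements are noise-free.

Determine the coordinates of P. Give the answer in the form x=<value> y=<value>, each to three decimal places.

x=31.436 y=6.455

eq1: (x − 19.223)² + (y − 26.778)² = 23.7101230947²
eq2: (x + 37.128)² + (y + 15.096)² = 71.8713613547²
eq3: (x − 18.746)² + (y + 34.226)² = 42.6146577956²
eq3−eq2, eq3−eq1 (x²,y² cancel):
  -111.748·x + 38.260·y = -3265.937516
  0.954·x + 122.008·y = 817.592543
det = -111.748·122.008 − 38.260·0.954 = -13670.650024
x = (-3265.937516·122.008 − 38.260·817.592543) / -13670.650024 = 31.436076
y = (-111.748·817.592543 − -3265.937516·0.954) / -13670.650024 = 6.455335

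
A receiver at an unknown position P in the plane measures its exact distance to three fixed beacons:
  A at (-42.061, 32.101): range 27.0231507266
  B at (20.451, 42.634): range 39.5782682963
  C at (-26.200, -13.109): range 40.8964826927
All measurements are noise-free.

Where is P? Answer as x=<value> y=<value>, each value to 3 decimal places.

eq1: (x + 42.061)² + (y − 32.101)² = 27.0231507266²
eq2: (x − 20.451)² + (y − 42.634)² = 39.5782682963²
eq3: (x + 26.200)² + (y + 13.109)² = 40.8964826927²
eq1−eq2, eq1−eq3 (x²,y² cancel):
  125.024·x + 21.066·y = -1399.889211
  31.722·x − 90.420·y = -2883.587662
det = 125.024·-90.420 − 21.066·31.722 = -11972.925732
x = (-1399.889211·-90.420 − 21.066·-2883.587662) / -11972.925732 = -15.645603
y = (125.024·-2883.587662 − -1399.889211·31.722) / -11972.925732 = 26.402100

x=-15.646 y=26.402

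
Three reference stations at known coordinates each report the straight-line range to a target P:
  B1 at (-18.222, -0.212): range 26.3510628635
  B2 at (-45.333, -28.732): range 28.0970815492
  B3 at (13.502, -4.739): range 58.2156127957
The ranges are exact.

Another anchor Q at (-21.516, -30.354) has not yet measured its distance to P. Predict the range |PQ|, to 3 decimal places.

37.604

eq1: (x + 18.222)² + (y + 0.212)² = 26.3510628635²
eq2: (x + 45.333)² + (y + 28.732)² = 28.0970815492²
eq3: (x − 13.502)² + (y + 4.739)² = 58.2156127957²
eq1−eq3, eq1−eq2 (x²,y² cancel):
  63.448·x − 9.054·y = -2822.003162
  -54.222·x − 57.040·y = 2453.455007
det = 63.448·-57.040 − -9.054·-54.222 = -4109.999908
x = (-2822.003162·-57.040 − -9.054·2453.455007) / -4109.999908 = -44.569500
y = (63.448·2453.455007 − -2822.003162·-54.222) / -4109.999908 = -0.645294
|P − Q| = √((-44.569500 − -21.516)² + (-0.645294 − -30.354)²) = 37.604137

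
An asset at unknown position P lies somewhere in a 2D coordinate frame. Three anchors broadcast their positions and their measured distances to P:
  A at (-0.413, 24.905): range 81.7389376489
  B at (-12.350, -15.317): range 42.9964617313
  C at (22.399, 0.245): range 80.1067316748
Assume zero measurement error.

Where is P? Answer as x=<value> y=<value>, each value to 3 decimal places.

x=-44.378 y=-44.003

eq1: (x + 0.413)² + (y − 24.905)² = 81.7389376489²
eq2: (x + 12.350)² + (y + 15.317)² = 42.9964617313²
eq3: (x − 22.399)² + (y − 0.245)² = 80.1067316748²
eq2−eq1, eq2−eq3 (x²,y² cancel):
  23.874·x + 80.444·y = -4599.261602
  69.498·x + 31.124·y = -4453.750501
det = 23.874·31.124 − 80.444·69.498 = -4847.642736
x = (-4599.261602·31.124 − 80.444·-4453.750501) / -4847.642736 = -44.378288
y = (23.874·-4453.750501 − -4599.261602·69.498) / -4847.642736 = -44.002963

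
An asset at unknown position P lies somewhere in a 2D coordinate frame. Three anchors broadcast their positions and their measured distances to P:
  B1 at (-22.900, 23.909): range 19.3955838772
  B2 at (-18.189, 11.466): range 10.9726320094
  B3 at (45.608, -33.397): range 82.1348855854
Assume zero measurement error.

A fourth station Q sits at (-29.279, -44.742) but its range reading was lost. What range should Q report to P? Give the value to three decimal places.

49.750

eq1: (x + 22.900)² + (y − 23.909)² = 19.3955838772²
eq2: (x + 18.189)² + (y − 11.466)² = 10.9726320094²
eq3: (x − 45.608)² + (y + 33.397)² = 82.1348855854²
eq3−eq2, eq3−eq1 (x²,y² cancel):
  -127.594·x + 89.726·y = 3892.600381
  -137.016·x + 114.612·y = 4270.551764
det = -127.594·114.612 − 89.726·-137.016 = -2329.905912
x = (3892.600381·114.612 − 89.726·4270.551764) / -2329.905912 = -27.022202
y = (-127.594·4270.551764 − 3892.600381·-137.016) / -2329.905912 = 4.956530
|P − Q| = √((-27.022202 − -29.279)² + (4.956530 − -44.742)²) = 49.749744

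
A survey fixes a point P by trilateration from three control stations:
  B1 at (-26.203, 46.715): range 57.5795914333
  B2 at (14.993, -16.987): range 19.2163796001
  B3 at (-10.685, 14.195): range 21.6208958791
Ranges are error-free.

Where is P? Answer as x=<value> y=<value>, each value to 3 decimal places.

eq1: (x + 26.203)² + (y − 46.715)² = 57.5795914333²
eq2: (x − 14.993)² + (y + 16.987)² = 19.2163796001²
eq3: (x + 10.685)² + (y − 14.195)² = 21.6208958791²
eq3−eq1, eq3−eq2 (x²,y² cancel):
  -31.036·x + 65.040·y = -294.725027
  51.356·x − 62.364·y = 295.874862
det = -31.036·-62.364 − 65.040·51.356 = -1404.665136
x = (-294.725027·-62.364 − 65.040·295.874862) / -1404.665136 = 0.614715
y = (-31.036·295.874862 − -294.725027·51.356) / -1404.665136 = -4.238111

x=0.615 y=-4.238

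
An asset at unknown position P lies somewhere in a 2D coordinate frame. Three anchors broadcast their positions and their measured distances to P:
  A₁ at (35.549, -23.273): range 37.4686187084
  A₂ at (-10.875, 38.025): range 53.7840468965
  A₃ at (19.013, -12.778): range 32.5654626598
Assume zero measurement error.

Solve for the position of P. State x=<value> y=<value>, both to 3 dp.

x=37.321 y=14.154

eq1: (x − 35.549)² + (y + 23.273)² = 37.4686187084²
eq2: (x + 10.875)² + (y − 38.025)² = 53.7840468965²
eq3: (x − 19.013)² + (y + 12.778)² = 32.5654626598²
eq3−eq1, eq3−eq2 (x²,y² cancel):
  33.072·x − 20.990·y = 937.204447
  -59.776·x + 101.606·y = -792.819545
det = 33.072·101.606 − -20.990·-59.776 = 2105.615392
x = (937.204447·101.606 − -20.990·-792.819545) / 2105.615392 = 37.321304
y = (33.072·-792.819545 − 937.204447·-59.776) / 2105.615392 = 14.153679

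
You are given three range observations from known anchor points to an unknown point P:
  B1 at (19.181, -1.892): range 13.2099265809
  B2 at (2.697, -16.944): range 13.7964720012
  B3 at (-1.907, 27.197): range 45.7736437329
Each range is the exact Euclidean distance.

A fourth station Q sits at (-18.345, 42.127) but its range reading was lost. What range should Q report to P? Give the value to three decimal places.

eq1: (x − 19.181)² + (y + 1.892)² = 13.2099265809²
eq2: (x − 2.697)² + (y + 16.944)² = 13.7964720012²
eq3: (x + 1.907)² + (y − 27.197)² = 45.7736437329²
eq3−eq1, eq3−eq2 (x²,y² cancel):
  42.176·x − 58.178·y = 1548.901267
  9.208·x − 88.282·y = 1455.943308
det = 42.176·-88.282 − -58.178·9.208 = -3187.678608
x = (1548.901267·-88.282 − -58.178·1455.943308) / -3187.678608 = 16.324178
y = (42.176·1455.943308 − 1548.901267·9.208) / -3187.678608 = -14.789315
|P − Q| = √((16.324178 − -18.345)² + (-14.789315 − 42.127)²) = 66.643970

66.644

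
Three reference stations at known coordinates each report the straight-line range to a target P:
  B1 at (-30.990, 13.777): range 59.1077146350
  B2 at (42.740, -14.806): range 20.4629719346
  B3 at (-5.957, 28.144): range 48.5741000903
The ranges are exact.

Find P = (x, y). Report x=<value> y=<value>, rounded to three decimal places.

eq1: (x + 30.990)² + (y − 13.777)² = 59.1077146350²
eq2: (x − 42.740)² + (y + 14.806)² = 20.4629719346²
eq3: (x + 5.957)² + (y − 28.144)² = 48.5741000903²
eq2−eq1, eq2−eq3 (x²,y² cancel):
  -147.460·x + 57.166·y = -3970.728116
  -97.394·x + 85.900·y = -3159.064630
det = -147.460·85.900 − 57.166·-97.394 = -7099.188596
x = (-3970.728116·85.900 − 57.166·-3159.064630) / -7099.188596 = 22.607437
y = (-147.460·-3159.064630 − -3970.728116·-97.394) / -7099.188596 = -11.143608

x=22.607 y=-11.144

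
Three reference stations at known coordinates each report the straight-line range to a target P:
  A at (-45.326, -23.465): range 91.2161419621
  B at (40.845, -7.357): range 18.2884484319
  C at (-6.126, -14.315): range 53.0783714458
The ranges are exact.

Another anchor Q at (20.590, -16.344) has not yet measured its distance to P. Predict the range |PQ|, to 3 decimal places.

26.709

eq1: (x + 45.326)² + (y + 23.465)² = 91.2161419621²
eq2: (x − 40.845)² + (y + 7.357)² = 18.2884484319²
eq3: (x + 6.126)² + (y + 14.315)² = 53.0783714458²
eq3−eq2, eq3−eq1 (x²,y² cancel):
  93.942·x + 13.916·y = 3962.838542
  -78.400·x − 18.300·y = -3140.465639
det = 93.942·-18.300 − 13.916·-78.400 = -628.124200
x = (3962.838542·-18.300 − 13.916·-3140.465639) / -628.124200 = 45.878228
y = (93.942·-3140.465639 − 3962.838542·-78.400) / -628.124200 = -24.939206
|P − Q| = √((45.878228 − 20.590)² + (-24.939206 − -16.344)²) = 26.709026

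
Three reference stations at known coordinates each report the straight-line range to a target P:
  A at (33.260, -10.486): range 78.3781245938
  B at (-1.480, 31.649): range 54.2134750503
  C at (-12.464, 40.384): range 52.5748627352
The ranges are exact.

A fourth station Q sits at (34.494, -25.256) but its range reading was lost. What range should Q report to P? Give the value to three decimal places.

eq1: (x − 33.260)² + (y + 10.486)² = 78.3781245938²
eq2: (x + 1.480)² + (y − 31.649)² = 54.2134750503²
eq3: (x + 12.464)² + (y − 40.384)² = 52.5748627352²
eq2−eq1, eq2−eq3 (x²,y² cancel):
  69.480·x − 84.270·y = -2991.695343
  -21.968·x + 17.470·y = 957.353836
det = 69.480·17.470 − -84.270·-21.968 = -637.427760
x = (-2991.695343·17.470 − -84.270·957.353836) / -637.427760 = -44.571780
y = (69.480·957.353836 − -2991.695343·-21.968) / -637.427760 = -1.247798
|P − Q| = √((-44.571780 − 34.494)² + (-1.247798 − -25.256)²) = 82.630451

82.630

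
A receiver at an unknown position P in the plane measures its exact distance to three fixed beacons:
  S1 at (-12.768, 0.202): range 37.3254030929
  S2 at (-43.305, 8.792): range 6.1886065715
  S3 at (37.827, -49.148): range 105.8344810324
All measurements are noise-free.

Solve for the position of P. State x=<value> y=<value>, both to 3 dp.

eq1: (x + 12.768)² + (y − 0.202)² = 37.3254030929²
eq2: (x + 43.305)² + (y − 8.792)² = 6.1886065715²
eq3: (x − 37.827)² + (y + 49.148)² = 105.8344810324²
eq2−eq1, eq2−eq3 (x²,y² cancel):
  61.074·x − 17.180·y = -3144.446526
  162.264·x − 115.880·y = -9268.852980
det = 61.074·-115.880 − -17.180·162.264 = -4289.559600
x = (-3144.446526·-115.880 − -17.180·-9268.852980) / -4289.559600 = -47.822991
y = (61.074·-9268.852980 − -3144.446526·162.264) / -4289.559600 = 13.021257

x=-47.823 y=13.021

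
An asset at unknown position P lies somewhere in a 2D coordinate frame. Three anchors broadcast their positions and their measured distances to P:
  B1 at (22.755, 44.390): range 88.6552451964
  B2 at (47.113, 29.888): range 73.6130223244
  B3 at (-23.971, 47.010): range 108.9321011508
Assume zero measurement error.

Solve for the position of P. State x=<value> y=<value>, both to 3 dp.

eq1: (x − 22.755)² + (y − 44.390)² = 88.6552451964²
eq2: (x − 47.113)² + (y − 29.888)² = 73.6130223244²
eq3: (x + 23.971)² + (y − 47.010)² = 108.9321011508²
eq3−eq2, eq3−eq1 (x²,y² cancel):
  142.168·x − 34.244·y = 6775.703977
  93.452·x − 5.240·y = 3710.163344
det = 142.168·-5.240 − -34.244·93.452 = 2455.209968
x = (6775.703977·-5.240 − -34.244·3710.163344) / 2455.209968 = 37.286483
y = (142.168·3710.163344 − 6775.703977·93.452) / 2455.209968 = -43.066209

x=37.286 y=-43.066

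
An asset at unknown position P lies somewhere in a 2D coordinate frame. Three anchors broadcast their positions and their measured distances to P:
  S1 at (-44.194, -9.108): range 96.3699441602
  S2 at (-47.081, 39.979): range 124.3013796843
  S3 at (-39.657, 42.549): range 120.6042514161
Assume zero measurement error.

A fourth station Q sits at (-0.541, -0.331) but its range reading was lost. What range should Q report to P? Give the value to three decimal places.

eq1: (x + 44.194)² + (y + 9.108)² = 96.3699441602²
eq2: (x + 47.081)² + (y − 39.979)² = 124.3013796843²
eq3: (x + 39.657)² + (y − 42.549)² = 120.6042514161²
eq3−eq2, eq3−eq1 (x²,y² cancel):
  -14.848·x − 5.140·y = -473.601580
  -9.074·x − 103.314·y = 3911.189572
det = -14.848·-103.314 − -5.140·-9.074 = 1487.365912
x = (-473.601580·-103.314 − -5.140·3911.189572) / 1487.365912 = 46.413050
y = (-14.848·3911.189572 − -473.601580·-9.074) / 1487.365912 = -41.933732
|P − Q| = √((46.413050 − -0.541)² + (-41.933732 − -0.331)²) = 62.733325

62.733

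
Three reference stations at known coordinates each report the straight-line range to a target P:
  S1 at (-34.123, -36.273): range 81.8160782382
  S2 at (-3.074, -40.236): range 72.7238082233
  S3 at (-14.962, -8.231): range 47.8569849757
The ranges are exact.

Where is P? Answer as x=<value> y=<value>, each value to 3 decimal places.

eq1: (x + 34.123)² + (y + 36.273)² = 81.8160782382²
eq2: (x + 3.074)² + (y + 40.236)² = 72.7238082233²
eq3: (x + 14.962)² + (y + 8.231)² = 47.8569849757²
eq3−eq1, eq3−eq2 (x²,y² cancel):
  -38.322·x − 56.084·y = -2215.080794
  23.776·x − 64.010·y = -1661.686905
det = -38.322·-64.010 − -56.084·23.776 = 3786.444404
x = (-2215.080794·-64.010 − -56.084·-1661.686905) / 3786.444404 = 12.833484
y = (-38.322·-1661.686905 − -2215.080794·23.776) / 3786.444404 = 30.726696

x=12.833 y=30.727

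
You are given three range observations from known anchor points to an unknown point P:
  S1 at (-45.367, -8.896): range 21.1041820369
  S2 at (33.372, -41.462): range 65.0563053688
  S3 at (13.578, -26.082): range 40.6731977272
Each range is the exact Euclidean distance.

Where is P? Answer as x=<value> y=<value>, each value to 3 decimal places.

x=-24.440 y=-11.628

eq1: (x + 45.367)² + (y + 8.896)² = 21.1041820369²
eq2: (x − 33.372)² + (y + 41.462)² = 65.0563053688²
eq3: (x − 13.578)² + (y + 26.082)² = 40.6731977272²
eq3−eq2, eq3−eq1 (x²,y² cancel):
  39.588·x − 30.760·y = -609.858835
  -117.890·x + 34.372·y = 2481.593211
det = 39.588·34.372 − -30.760·-117.890 = -2265.577664
x = (-609.858835·34.372 − -30.760·2481.593211) / -2265.577664 = -24.440451
y = (39.588·2481.593211 − -609.858835·-117.890) / -2265.577664 = -11.628405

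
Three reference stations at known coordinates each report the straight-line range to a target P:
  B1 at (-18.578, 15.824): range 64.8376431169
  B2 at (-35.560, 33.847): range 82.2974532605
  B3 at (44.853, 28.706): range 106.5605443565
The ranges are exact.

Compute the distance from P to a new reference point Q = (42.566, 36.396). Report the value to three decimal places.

110.746

eq1: (x + 18.578)² + (y − 15.824)² = 64.8376431169²
eq2: (x + 35.560)² + (y − 33.847)² = 82.2974532605²
eq3: (x − 44.853)² + (y − 28.706)² = 106.5605443565²
eq3−eq2, eq3−eq1 (x²,y² cancel):
  -160.826·x + 10.282·y = 4156.585764
  -126.862·x − 25.764·y = 4910.944664
det = -160.826·-25.764 − 10.282·-126.862 = 5447.916148
x = (4156.585764·-25.764 − 10.282·4910.944664) / 5447.916148 = -28.925667
y = (-160.826·4910.944664 − 4156.585764·-126.862) / 5447.916148 = -48.182607
|P − Q| = √((-28.925667 − 42.566)² + (-48.182607 − 36.396)²) = 110.745651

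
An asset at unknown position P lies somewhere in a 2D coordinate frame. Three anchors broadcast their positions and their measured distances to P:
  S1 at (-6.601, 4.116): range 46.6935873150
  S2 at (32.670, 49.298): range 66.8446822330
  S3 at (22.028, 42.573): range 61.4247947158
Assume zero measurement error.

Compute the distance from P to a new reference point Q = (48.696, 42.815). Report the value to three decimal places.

eq1: (x + 6.601)² + (y − 4.116)² = 46.6935873150²
eq2: (x − 32.670)² + (y − 49.298)² = 66.8446822330²
eq3: (x − 22.028)² + (y − 42.573)² = 61.4247947158²
eq3−eq1, eq3−eq2 (x²,y² cancel):
  -57.258·x − 76.914·y = -644.464146
  21.284·x + 13.450·y = 504.722454
det = -57.258·13.450 − -76.914·21.284 = 866.917476
x = (-644.464146·13.450 − -76.914·504.722454) / 866.917476 = 34.780912
y = (-57.258·504.722454 − -644.464146·21.284) / 866.917476 = -17.513343
|P − Q| = √((34.780912 − 48.696)² + (-17.513343 − 42.815)²) = 61.912347

61.912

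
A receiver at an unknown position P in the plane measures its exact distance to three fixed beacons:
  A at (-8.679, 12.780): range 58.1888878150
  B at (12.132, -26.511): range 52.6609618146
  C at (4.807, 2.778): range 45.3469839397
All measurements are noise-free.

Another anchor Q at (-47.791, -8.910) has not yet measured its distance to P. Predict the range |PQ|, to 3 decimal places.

eq1: (x + 8.679)² + (y − 12.780)² = 58.1888878150²
eq2: (x − 12.132)² + (y + 26.511)² = 52.6609618146²
eq3: (x − 4.807)² + (y − 2.778)² = 45.3469839397²
eq1−eq2, eq1−eq3 (x²,y² cancel):
  41.622·x − 78.582·y = 1224.134870
  26.972·x − 20.004·y = 1121.768805
det = 41.622·-20.004 − -78.582·26.972 = 1286.907216
x = (1224.134870·-20.004 − -78.582·1121.768805) / 1286.907216 = 49.469955
y = (41.622·1121.768805 − 1224.134870·26.972) / 1286.907216 = 10.624616
|P − Q| = √((49.469955 − -47.791)² + (10.624616 − -8.910)²) = 99.203300

99.203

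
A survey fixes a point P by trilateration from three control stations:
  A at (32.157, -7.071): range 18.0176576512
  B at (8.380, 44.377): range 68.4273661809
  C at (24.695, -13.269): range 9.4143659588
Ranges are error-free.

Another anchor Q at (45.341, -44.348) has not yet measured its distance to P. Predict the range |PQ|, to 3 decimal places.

eq1: (x − 32.157)² + (y + 7.071)² = 18.0176576512²
eq2: (x − 8.380)² + (y − 44.377)² = 68.4273661809²
eq3: (x − 24.695)² + (y + 13.269)² = 9.4143659588²
eq2−eq3, eq2−eq1 (x²,y² cancel):
  32.630·x − 115.292·y = 3340.041013
  47.554·x − 102.896·y = 3402.197616
det = 32.630·-102.896 − -115.292·47.554 = 2125.099288
x = (3340.041013·-102.896 − -115.292·3402.197616) / 2125.099288 = 22.855077
y = (32.630·3402.197616 − 3340.041013·47.554) / 2125.099288 = -22.501820
|P − Q| = √((22.855077 − 45.341)² + (-22.501820 − -44.348)²) = 31.350794

31.351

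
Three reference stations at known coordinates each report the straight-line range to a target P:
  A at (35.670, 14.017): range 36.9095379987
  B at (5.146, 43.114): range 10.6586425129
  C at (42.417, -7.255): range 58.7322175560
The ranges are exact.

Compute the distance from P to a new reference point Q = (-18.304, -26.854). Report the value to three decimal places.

79.479

eq1: (x − 35.670)² + (y − 14.017)² = 36.9095379987²
eq2: (x − 5.146)² + (y − 43.114)² = 10.6586425129²
eq3: (x − 42.417)² + (y + 7.255)² = 58.7322175560²
eq2−eq1, eq2−eq3 (x²,y² cancel):
  61.048·x − 58.194·y = -1665.180458
  74.542·x − 100.738·y = -3369.328117
det = 61.048·-100.738 − -58.194·74.542 = -1811.956276
x = (-1665.180458·-100.738 − -58.194·-3369.328117) / -1811.956276 = 15.633783
y = (61.048·-3369.328117 − -1665.180458·74.542) / -1811.956276 = 45.014807
|P − Q| = √((15.633783 − -18.304)² + (45.014807 − -26.854)²) = 79.478918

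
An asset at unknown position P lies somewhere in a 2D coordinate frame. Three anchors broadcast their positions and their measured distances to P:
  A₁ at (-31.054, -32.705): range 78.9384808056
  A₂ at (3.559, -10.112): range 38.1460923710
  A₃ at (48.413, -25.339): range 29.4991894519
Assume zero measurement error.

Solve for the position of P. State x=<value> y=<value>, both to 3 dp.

x=39.464 y=2.770

eq1: (x + 31.054)² + (y + 32.705)² = 78.9384808056²
eq2: (x − 3.559)² + (y + 10.112)² = 38.1460923710²
eq3: (x − 48.413)² + (y + 25.339)² = 29.4991894519²
eq1−eq3, eq1−eq2 (x²,y² cancel):
  158.934·x + 14.732·y = 6312.997123
  69.226·x + 45.186·y = 2857.110473
det = 158.934·45.186 − 14.732·69.226 = 6161.754292
x = (6312.997123·45.186 − 14.732·2857.110473) / 6161.754292 = 39.464108
y = (158.934·2857.110473 − 6312.997123·69.226) / 6161.754292 = 2.770065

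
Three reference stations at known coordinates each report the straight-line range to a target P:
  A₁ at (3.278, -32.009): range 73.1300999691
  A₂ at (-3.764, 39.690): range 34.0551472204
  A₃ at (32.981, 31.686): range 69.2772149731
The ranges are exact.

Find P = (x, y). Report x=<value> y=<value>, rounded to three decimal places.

x=-36.262 y=29.510

eq1: (x − 3.278)² + (y + 32.009)² = 73.1300999691²
eq2: (x + 3.764)² + (y − 39.690)² = 34.0551472204²
eq3: (x − 32.981)² + (y − 31.686)² = 69.2772149731²
eq2−eq3, eq2−eq1 (x²,y² cancel):
  73.490·x − 16.008·y = -3137.294301
  14.084·x − 143.398·y = -4742.400900
det = 73.490·-143.398 − -16.008·14.084 = -10312.862348
x = (-3137.294301·-143.398 − -16.008·-4742.400900) / -10312.862348 = -36.262035
y = (73.490·-4742.400900 − -3137.294301·14.084) / -10312.862348 = 29.510080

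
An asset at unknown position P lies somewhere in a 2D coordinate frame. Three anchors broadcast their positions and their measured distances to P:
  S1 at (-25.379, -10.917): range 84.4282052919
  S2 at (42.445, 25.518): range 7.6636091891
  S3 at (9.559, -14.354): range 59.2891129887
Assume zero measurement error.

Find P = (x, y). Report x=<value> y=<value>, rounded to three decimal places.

x=48.061 y=30.732

eq1: (x + 25.379)² + (y + 10.917)² = 84.4282052919²
eq2: (x − 42.445)² + (y − 25.518)² = 7.6636091891²
eq3: (x − 9.559)² + (y + 14.354)² = 59.2891129887²
eq2−eq1, eq2−eq3 (x²,y² cancel):
  -135.648·x − 72.870·y = -8758.862762
  -65.772·x − 79.744·y = -5611.802565
det = -135.648·-79.744 − -72.870·-65.772 = 6024.308472
x = (-8758.862762·-79.744 − -72.870·-5611.802565) / 6024.308472 = 48.061068
y = (-135.648·-5611.802565 − -8758.862762·-65.772) / 6024.308472 = 30.732469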